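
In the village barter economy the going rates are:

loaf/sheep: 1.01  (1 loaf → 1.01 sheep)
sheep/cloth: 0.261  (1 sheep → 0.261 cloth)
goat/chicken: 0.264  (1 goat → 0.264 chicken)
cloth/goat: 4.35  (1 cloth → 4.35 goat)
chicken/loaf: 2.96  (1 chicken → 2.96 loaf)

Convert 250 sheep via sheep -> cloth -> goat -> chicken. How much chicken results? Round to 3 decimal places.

250 sheep × 0.261 = 65.25 cloth
65.25 cloth × 4.35 = 283.8375 goat
283.8375 goat × 0.264 = 74.9331 chicken

74.933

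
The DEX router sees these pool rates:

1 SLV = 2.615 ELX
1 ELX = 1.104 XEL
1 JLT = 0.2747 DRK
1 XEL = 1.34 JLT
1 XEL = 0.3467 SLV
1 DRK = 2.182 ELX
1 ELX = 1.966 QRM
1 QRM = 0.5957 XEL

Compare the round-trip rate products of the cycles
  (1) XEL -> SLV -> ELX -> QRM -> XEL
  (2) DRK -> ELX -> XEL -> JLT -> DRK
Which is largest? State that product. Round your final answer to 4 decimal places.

1.0618

(1) 0.3467 × 2.615 × 1.966 × 0.5957 = 1.06179
(2) 2.182 × 1.104 × 1.34 × 0.2747 = 0.88672
Highest is cycle (1) at 1.0618 (>1, arbitrage).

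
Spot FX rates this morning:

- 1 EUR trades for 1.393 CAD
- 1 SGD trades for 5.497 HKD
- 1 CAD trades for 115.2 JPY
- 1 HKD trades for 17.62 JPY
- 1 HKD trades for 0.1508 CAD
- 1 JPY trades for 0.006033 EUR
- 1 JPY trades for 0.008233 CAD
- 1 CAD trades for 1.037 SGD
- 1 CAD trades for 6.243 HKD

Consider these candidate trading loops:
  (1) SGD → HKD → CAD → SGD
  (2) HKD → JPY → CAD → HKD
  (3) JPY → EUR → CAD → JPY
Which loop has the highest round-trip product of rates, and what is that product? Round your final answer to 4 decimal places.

0.9681

(1) 5.497 × 0.1508 × 1.037 = 0.85962
(2) 17.62 × 0.008233 × 6.243 = 0.90564
(3) 0.006033 × 1.393 × 115.2 = 0.96814
Highest is cycle (3) at 0.9681 (≤1, no arbitrage).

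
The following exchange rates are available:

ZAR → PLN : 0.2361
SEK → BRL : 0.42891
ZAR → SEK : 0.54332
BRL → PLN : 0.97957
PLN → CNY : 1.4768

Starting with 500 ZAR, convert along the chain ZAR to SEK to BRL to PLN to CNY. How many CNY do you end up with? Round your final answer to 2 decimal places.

168.56

500 ZAR × 0.54332 = 271.66 SEK
271.66 SEK × 0.42891 = 116.5176906 BRL
116.5176906 BRL × 0.97957 = 114.137234181042 PLN
114.137234181042 PLN × 1.4768 = 168.5578674385628256 CNY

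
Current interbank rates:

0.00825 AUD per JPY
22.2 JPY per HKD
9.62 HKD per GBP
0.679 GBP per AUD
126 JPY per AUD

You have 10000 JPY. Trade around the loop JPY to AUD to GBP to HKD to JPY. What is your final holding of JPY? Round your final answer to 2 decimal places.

11963.32

10000 JPY × 0.00825 = 82.5 AUD
82.5 AUD × 0.679 = 56.0175 GBP
56.0175 GBP × 9.62 = 538.88835 HKD
538.88835 HKD × 22.2 = 11963.32137 JPY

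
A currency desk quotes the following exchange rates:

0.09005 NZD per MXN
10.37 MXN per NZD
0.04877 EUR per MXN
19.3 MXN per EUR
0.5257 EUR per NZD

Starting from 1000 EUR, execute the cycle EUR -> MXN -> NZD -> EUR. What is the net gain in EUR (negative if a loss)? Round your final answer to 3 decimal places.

1000 EUR × 19.3 = 19300 MXN
19300 MXN × 0.09005 = 1737.965 NZD
1737.965 NZD × 0.5257 = 913.6482005 EUR
Net change: 913.6482005 − 1000 = -86.3517995 EUR

-86.352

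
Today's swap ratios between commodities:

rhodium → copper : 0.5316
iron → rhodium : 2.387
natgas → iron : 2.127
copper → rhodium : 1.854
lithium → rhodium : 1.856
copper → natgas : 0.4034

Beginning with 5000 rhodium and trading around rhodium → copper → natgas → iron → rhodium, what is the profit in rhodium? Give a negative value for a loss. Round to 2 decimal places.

5000 rhodium × 0.5316 = 2658 copper
2658 copper × 0.4034 = 1072.2372 natgas
1072.2372 natgas × 2.127 = 2280.6485244 iron
2280.6485244 iron × 2.387 = 5443.9080277428 rhodium
Net change: 5443.9080277428 − 5000 = 443.9080277428 rhodium

443.91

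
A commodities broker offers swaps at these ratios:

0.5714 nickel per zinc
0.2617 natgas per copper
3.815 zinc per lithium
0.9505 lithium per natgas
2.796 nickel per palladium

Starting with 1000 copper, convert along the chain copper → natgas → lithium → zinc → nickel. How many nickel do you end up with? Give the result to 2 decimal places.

1000 copper × 0.2617 = 261.7 natgas
261.7 natgas × 0.9505 = 248.74585 lithium
248.74585 lithium × 3.815 = 948.96541775 zinc
948.96541775 zinc × 0.5714 = 542.23883970235 nickel

542.24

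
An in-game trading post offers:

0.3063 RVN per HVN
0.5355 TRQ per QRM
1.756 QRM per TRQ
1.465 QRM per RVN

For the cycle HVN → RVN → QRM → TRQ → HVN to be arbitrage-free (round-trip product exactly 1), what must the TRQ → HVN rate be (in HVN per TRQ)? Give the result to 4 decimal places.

Known legs of the cycle: 0.3063 × 1.465 × 0.5355 = 0.24029464725
For no arbitrage the full-cycle product must be 1, so the missing rate is 1 / 0.24029464725 ≈ 4.161558.

4.1616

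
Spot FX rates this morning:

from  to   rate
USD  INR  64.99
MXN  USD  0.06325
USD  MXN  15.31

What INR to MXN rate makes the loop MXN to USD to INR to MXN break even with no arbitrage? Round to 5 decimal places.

0.24327

Known legs of the cycle: 0.06325 × 64.99 = 4.1106175
For no arbitrage the full-cycle product must be 1, so the missing rate is 1 / 4.1106175 ≈ 0.2432725.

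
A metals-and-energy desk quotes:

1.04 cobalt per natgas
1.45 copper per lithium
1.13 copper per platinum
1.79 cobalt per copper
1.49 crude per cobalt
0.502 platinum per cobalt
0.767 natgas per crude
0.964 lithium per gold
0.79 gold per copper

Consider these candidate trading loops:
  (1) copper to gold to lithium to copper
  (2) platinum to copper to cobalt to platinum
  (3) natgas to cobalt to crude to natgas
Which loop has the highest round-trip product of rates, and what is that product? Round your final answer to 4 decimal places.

(1) 0.79 × 0.964 × 1.45 = 1.10426
(2) 1.13 × 1.79 × 0.502 = 1.01540
(3) 1.04 × 1.49 × 0.767 = 1.18854
Highest is cycle (3) at 1.1885 (>1, arbitrage).

1.1885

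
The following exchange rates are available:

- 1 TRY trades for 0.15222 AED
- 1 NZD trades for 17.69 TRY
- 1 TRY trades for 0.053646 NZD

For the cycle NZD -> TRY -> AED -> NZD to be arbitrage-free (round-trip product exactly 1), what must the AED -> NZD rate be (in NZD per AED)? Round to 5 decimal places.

0.37136

Known legs of the cycle: 17.69 × 0.15222 = 2.6927718
For no arbitrage the full-cycle product must be 1, so the missing rate is 1 / 2.6927718 ≈ 0.3713646.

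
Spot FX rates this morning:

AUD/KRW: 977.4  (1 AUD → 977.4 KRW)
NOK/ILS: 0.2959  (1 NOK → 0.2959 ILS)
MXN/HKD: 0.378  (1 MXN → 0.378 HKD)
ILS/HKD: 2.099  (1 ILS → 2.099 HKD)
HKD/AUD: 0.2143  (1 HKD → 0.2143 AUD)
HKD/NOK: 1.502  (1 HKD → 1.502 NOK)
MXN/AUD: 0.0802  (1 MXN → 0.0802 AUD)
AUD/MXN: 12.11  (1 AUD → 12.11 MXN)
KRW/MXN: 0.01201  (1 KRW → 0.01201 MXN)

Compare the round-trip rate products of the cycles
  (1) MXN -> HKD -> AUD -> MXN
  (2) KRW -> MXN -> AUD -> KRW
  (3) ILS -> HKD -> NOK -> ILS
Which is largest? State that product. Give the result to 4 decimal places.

0.9810

(1) 0.378 × 0.2143 × 12.11 = 0.98098
(2) 0.01201 × 0.0802 × 977.4 = 0.94143
(3) 2.099 × 1.502 × 0.2959 = 0.93288
Highest is cycle (1) at 0.9810 (≤1, no arbitrage).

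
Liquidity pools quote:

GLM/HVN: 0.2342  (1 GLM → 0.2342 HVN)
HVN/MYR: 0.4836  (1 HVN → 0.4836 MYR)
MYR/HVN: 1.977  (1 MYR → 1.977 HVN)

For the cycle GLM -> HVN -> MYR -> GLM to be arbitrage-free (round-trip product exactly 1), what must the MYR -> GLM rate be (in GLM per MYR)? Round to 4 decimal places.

Known legs of the cycle: 0.2342 × 0.4836 = 0.11325912
For no arbitrage the full-cycle product must be 1, so the missing rate is 1 / 0.11325912 ≈ 8.829311.

8.8293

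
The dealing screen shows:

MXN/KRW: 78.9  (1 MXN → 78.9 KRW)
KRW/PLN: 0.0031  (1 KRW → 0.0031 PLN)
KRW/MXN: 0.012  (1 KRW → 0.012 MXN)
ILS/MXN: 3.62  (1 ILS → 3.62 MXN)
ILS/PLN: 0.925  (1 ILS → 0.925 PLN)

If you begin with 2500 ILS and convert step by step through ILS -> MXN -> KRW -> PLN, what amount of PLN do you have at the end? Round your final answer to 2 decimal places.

2500 ILS × 3.62 = 9050 MXN
9050 MXN × 78.9 = 714045 KRW
714045 KRW × 0.0031 = 2213.5395 PLN

2213.54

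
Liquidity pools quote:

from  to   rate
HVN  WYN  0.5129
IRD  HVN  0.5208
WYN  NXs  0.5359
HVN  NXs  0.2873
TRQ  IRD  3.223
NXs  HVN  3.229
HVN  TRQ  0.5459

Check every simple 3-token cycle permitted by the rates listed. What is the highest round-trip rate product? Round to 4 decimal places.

0.9163

IRD→HVN→TRQ→IRD: 0.5208 × 0.5459 × 3.223 = 0.91631
NXs→HVN→WYN→NXs: 3.229 × 0.5129 × 0.5359 = 0.88753
Maximum is IRD→HVN→TRQ→IRD at 0.9163; no arbitrage — every cycle loses value.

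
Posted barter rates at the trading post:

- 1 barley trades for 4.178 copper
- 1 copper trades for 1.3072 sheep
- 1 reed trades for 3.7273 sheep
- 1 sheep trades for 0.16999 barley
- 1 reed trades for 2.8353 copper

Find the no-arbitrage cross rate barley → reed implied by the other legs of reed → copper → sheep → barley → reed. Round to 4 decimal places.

1.5872

Known legs of the cycle: 2.8353 × 1.3072 × 0.16999 = 0.6300346441584
For no arbitrage the full-cycle product must be 1, so the missing rate is 1 / 0.6300346441584 ≈ 1.587214.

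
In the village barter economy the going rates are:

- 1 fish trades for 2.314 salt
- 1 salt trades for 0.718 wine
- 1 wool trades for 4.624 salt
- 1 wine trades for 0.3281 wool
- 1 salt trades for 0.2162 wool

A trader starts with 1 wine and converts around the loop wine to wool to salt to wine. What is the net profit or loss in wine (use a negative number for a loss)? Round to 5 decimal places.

1 wine × 0.3281 = 0.3281 wool
0.3281 wool × 4.624 = 1.5171344 salt
1.5171344 salt × 0.718 = 1.0893024992 wine
Net change: 1.0893024992 − 1 = 0.0893024992 wine

0.08930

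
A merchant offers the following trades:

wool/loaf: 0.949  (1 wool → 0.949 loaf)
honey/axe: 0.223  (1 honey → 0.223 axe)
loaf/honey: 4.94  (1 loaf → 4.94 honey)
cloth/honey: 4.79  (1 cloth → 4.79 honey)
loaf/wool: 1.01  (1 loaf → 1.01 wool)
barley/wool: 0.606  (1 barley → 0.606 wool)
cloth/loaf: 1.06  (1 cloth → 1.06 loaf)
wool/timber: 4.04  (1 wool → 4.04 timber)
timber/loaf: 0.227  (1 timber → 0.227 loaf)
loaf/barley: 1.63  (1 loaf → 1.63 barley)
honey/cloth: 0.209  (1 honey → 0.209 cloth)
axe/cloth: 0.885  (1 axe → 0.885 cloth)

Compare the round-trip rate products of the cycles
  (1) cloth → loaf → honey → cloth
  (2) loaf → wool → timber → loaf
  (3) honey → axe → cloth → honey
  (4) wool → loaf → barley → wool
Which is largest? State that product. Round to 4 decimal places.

1.0944

(1) 1.06 × 4.94 × 0.209 = 1.09441
(2) 1.01 × 4.04 × 0.227 = 0.92625
(3) 0.223 × 0.885 × 4.79 = 0.94533
(4) 0.949 × 1.63 × 0.606 = 0.93740
Highest is cycle (1) at 1.0944 (>1, arbitrage).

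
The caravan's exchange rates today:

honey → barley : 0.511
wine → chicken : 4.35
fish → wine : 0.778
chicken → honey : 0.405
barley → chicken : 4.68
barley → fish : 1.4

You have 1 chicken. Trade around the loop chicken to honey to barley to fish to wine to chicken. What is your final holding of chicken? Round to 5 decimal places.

1 chicken × 0.405 = 0.405 honey
0.405 honey × 0.511 = 0.206955 barley
0.206955 barley × 1.4 = 0.289737 fish
0.289737 fish × 0.778 = 0.225415386 wine
0.225415386 wine × 4.35 = 0.9805569291 chicken

0.98056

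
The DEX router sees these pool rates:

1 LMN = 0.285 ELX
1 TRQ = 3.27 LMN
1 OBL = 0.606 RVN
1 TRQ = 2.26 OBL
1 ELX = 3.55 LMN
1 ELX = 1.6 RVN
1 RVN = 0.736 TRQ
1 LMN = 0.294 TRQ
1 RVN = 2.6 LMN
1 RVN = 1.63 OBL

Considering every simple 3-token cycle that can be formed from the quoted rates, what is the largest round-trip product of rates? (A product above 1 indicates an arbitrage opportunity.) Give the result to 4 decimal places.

RVN→LMN→ELX→RVN: 2.6 × 0.285 × 1.6 = 1.18560
RVN→TRQ→OBL→RVN: 0.736 × 2.26 × 0.606 = 1.00800
Maximum is RVN→LMN→ELX→RVN at 1.1856; arbitrage exists.

1.1856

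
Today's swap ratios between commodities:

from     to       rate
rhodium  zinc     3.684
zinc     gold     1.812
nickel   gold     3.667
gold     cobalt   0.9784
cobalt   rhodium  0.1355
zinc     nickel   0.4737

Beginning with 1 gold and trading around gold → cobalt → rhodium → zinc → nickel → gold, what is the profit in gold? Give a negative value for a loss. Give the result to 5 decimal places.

-0.15162

1 gold × 0.9784 = 0.9784 cobalt
0.9784 cobalt × 0.1355 = 0.1325732 rhodium
0.1325732 rhodium × 3.684 = 0.4883996688 zinc
0.4883996688 zinc × 0.4737 = 0.23135492311056 nickel
0.23135492311056 nickel × 3.667 = 0.84837850304642352 gold
Net change: 0.84837850304642352 − 1 = -0.15162149695357648 gold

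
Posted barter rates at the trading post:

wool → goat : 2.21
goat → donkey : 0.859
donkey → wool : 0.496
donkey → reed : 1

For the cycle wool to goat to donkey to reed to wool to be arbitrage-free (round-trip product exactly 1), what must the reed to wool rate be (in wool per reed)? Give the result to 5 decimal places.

Known legs of the cycle: 2.21 × 0.859 × 1 = 1.89839
For no arbitrage the full-cycle product must be 1, so the missing rate is 1 / 1.89839 ≈ 0.5267622.

0.52676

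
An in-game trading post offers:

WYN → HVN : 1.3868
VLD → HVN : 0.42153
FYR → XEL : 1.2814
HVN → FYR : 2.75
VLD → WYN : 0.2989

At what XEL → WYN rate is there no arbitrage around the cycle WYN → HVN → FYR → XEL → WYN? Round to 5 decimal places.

0.20463

Known legs of the cycle: 1.3868 × 2.75 × 1.2814 = 4.88687518
For no arbitrage the full-cycle product must be 1, so the missing rate is 1 / 4.88687518 ≈ 0.2046297.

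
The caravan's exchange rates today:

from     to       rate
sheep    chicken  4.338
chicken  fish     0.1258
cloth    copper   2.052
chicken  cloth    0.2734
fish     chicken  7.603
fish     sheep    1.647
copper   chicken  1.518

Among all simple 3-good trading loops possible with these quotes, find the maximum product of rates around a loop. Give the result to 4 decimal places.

0.8988

sheep→chicken→fish→sheep: 4.338 × 0.1258 × 1.647 = 0.89880
cloth→copper→chicken→cloth: 2.052 × 1.518 × 0.2734 = 0.85162
Maximum is sheep→chicken→fish→sheep at 0.8988; no arbitrage — every cycle loses value.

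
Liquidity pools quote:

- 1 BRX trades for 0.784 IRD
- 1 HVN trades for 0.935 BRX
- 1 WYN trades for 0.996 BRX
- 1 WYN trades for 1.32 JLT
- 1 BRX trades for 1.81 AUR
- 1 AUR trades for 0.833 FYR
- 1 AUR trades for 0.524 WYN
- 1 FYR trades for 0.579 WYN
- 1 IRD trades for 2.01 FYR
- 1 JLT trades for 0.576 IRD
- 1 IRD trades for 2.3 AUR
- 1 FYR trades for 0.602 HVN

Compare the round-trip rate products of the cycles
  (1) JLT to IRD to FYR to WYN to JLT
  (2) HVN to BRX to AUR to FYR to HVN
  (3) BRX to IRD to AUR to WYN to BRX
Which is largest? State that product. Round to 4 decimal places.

0.9411

(1) 0.576 × 2.01 × 0.579 × 1.32 = 0.88485
(2) 0.935 × 1.81 × 0.833 × 0.602 = 0.84866
(3) 0.784 × 2.3 × 0.524 × 0.996 = 0.94110
Highest is cycle (3) at 0.9411 (≤1, no arbitrage).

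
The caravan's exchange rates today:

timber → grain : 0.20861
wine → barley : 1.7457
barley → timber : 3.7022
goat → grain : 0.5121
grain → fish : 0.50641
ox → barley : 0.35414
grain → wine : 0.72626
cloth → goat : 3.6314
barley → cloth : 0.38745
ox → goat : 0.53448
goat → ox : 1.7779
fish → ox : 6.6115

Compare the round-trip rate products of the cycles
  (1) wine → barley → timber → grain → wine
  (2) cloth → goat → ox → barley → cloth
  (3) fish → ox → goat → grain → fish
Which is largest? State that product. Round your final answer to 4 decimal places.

0.9792

(1) 1.7457 × 3.7022 × 0.20861 × 0.72626 = 0.97917
(2) 3.6314 × 1.7779 × 0.35414 × 0.38745 = 0.88587
(3) 6.6115 × 0.53448 × 0.5121 × 0.50641 = 0.91641
Highest is cycle (1) at 0.9792 (≤1, no arbitrage).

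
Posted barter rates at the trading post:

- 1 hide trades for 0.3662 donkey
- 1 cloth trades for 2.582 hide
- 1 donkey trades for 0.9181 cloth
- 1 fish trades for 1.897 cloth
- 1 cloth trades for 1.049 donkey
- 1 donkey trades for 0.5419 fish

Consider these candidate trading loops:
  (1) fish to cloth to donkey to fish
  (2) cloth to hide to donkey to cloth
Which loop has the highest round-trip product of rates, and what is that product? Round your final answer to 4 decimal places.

1.0784

(1) 1.897 × 1.049 × 0.5419 = 1.07836
(2) 2.582 × 0.3662 × 0.9181 = 0.86809
Highest is cycle (1) at 1.0784 (>1, arbitrage).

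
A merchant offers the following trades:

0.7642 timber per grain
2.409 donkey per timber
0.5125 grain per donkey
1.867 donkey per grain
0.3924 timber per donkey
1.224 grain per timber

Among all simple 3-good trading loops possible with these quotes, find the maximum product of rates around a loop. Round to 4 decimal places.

0.9435

donkey→grain→timber→donkey: 0.5125 × 0.7642 × 2.409 = 0.94349
donkey→timber→grain→donkey: 0.3924 × 1.224 × 1.867 = 0.89672
Maximum is donkey→grain→timber→donkey at 0.9435; no arbitrage — every cycle loses value.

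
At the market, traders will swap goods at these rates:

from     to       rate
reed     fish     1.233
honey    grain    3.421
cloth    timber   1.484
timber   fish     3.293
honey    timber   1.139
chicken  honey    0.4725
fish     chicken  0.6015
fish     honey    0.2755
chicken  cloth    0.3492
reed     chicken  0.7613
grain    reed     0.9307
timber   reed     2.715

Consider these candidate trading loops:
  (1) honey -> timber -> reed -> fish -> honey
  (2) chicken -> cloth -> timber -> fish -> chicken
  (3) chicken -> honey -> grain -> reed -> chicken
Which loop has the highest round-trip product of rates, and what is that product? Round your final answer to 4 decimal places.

(1) 1.139 × 2.715 × 1.233 × 0.2755 = 1.05046
(2) 0.3492 × 1.484 × 3.293 × 0.6015 = 1.02644
(3) 0.4725 × 3.421 × 0.9307 × 0.7613 = 1.14530
Highest is cycle (3) at 1.1453 (>1, arbitrage).

1.1453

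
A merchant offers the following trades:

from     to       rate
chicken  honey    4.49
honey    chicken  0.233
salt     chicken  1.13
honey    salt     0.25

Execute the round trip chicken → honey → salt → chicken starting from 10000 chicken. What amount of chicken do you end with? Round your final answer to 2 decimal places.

12684.25

10000 chicken × 4.49 = 44900 honey
44900 honey × 0.25 = 11225 salt
11225 salt × 1.13 = 12684.25 chicken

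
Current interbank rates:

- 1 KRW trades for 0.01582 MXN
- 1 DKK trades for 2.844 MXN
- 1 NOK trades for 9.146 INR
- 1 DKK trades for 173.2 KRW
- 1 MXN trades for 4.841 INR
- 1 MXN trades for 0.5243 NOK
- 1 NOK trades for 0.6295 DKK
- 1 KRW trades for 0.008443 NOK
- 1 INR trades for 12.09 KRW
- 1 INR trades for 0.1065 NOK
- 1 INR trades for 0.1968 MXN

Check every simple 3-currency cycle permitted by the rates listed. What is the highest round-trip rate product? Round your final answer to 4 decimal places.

INR→MXN→NOK→INR: 0.1968 × 0.5243 × 9.146 = 0.94370
DKK→MXN→NOK→DKK: 2.844 × 0.5243 × 0.6295 = 0.93865
INR→KRW→NOK→INR: 12.09 × 0.008443 × 9.146 = 0.93359
INR→KRW→MXN→INR: 12.09 × 0.01582 × 4.841 = 0.92591
DKK→KRW→NOK→DKK: 173.2 × 0.008443 × 0.6295 = 0.92054
Maximum is INR→MXN→NOK→INR at 0.9437; no arbitrage — every cycle loses value.

0.9437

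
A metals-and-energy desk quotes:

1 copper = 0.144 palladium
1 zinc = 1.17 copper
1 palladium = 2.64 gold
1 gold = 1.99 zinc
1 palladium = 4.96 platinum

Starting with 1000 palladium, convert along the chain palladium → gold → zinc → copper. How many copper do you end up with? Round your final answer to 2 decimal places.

6146.71

1000 palladium × 2.64 = 2640 gold
2640 gold × 1.99 = 5253.6 zinc
5253.6 zinc × 1.17 = 6146.712 copper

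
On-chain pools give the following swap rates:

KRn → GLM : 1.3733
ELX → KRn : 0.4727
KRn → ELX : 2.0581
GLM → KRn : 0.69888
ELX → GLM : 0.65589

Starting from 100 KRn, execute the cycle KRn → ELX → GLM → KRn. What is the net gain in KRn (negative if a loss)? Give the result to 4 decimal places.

100 KRn × 2.0581 = 205.81 ELX
205.81 ELX × 0.65589 = 134.9887209 GLM
134.9887209 GLM × 0.69888 = 94.340917262592 KRn
Net change: 94.340917262592 − 100 = -5.659082737408 KRn

-5.6591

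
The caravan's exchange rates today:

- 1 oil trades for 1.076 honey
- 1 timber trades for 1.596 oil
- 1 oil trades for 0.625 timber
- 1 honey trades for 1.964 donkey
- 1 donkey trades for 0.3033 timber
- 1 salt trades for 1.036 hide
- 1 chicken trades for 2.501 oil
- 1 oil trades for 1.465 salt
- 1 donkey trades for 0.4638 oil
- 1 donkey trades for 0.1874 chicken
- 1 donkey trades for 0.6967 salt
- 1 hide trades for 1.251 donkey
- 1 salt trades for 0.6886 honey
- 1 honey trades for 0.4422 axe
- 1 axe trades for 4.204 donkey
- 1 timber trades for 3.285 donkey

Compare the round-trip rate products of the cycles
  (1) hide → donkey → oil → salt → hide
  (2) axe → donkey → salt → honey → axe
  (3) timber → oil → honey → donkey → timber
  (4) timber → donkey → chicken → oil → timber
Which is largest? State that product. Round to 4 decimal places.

1.0230

(1) 1.251 × 0.4638 × 1.465 × 1.036 = 0.88061
(2) 4.204 × 0.6967 × 0.6886 × 0.4422 = 0.89186
(3) 1.596 × 1.076 × 1.964 × 0.3033 = 1.02296
(4) 3.285 × 0.1874 × 2.501 × 0.625 = 0.96227
Highest is cycle (3) at 1.0230 (>1, arbitrage).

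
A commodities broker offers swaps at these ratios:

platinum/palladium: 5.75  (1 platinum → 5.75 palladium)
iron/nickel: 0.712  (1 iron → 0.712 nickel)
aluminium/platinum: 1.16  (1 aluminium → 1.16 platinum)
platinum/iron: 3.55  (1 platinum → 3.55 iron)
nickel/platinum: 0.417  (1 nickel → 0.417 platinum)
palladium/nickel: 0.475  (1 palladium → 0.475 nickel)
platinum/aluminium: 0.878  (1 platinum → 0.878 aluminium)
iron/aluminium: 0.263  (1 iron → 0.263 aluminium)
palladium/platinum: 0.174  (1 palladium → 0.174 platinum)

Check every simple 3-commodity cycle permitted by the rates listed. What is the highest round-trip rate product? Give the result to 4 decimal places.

1.1389

platinum→palladium→nickel→platinum: 5.75 × 0.475 × 0.417 = 1.13893
aluminium→platinum→iron→aluminium: 1.16 × 3.55 × 0.263 = 1.08303
iron→nickel→platinum→iron: 0.712 × 0.417 × 3.55 = 1.05401
Maximum is platinum→palladium→nickel→platinum at 1.1389; arbitrage exists.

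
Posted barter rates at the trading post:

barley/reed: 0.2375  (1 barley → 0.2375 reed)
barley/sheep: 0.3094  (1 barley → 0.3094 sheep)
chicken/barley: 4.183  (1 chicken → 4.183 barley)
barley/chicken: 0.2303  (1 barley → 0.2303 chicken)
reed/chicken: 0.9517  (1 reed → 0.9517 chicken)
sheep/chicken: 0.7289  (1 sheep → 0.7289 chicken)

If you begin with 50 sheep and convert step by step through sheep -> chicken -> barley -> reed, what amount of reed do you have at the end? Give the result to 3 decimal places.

36.207

50 sheep × 0.7289 = 36.445 chicken
36.445 chicken × 4.183 = 152.449435 barley
152.449435 barley × 0.2375 = 36.2067408125 reed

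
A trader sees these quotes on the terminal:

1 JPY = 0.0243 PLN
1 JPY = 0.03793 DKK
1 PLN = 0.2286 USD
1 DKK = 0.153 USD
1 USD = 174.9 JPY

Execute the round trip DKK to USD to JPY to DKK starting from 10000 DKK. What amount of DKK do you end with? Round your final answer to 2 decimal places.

10000 DKK × 0.153 = 1530 USD
1530 USD × 174.9 = 267597 JPY
267597 JPY × 0.03793 = 10149.95421 DKK

10149.95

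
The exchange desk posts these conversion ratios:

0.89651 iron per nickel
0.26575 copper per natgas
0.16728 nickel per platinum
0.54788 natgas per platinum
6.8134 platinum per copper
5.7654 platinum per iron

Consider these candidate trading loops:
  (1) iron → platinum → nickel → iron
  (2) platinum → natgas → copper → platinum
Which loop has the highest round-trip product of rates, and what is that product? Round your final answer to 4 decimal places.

(1) 5.7654 × 0.16728 × 0.89651 = 0.86463
(2) 0.54788 × 0.26575 × 6.8134 = 0.99202
Highest is cycle (2) at 0.9920 (≤1, no arbitrage).

0.9920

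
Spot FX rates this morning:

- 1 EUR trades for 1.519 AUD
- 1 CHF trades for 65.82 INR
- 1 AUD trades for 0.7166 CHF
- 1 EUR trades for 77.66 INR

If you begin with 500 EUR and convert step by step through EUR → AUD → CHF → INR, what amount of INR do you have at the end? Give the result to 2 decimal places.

35823.04

500 EUR × 1.519 = 759.5 AUD
759.5 AUD × 0.7166 = 544.2577 CHF
544.2577 CHF × 65.82 = 35823.041814 INR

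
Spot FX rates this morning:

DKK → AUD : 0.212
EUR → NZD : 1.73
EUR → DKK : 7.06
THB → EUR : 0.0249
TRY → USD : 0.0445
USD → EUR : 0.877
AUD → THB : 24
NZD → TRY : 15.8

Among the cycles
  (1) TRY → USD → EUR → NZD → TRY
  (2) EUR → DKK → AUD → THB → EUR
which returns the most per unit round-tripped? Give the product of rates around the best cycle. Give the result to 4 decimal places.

1.0668

(1) 0.0445 × 0.877 × 1.73 × 15.8 = 1.06675
(2) 7.06 × 0.212 × 24 × 0.0249 = 0.89444
Highest is cycle (1) at 1.0668 (>1, arbitrage).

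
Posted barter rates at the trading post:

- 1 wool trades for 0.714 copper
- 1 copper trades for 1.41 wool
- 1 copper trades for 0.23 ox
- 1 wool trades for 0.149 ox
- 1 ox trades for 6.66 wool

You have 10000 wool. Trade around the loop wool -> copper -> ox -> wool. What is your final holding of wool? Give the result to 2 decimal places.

10937.05

10000 wool × 0.714 = 7140 copper
7140 copper × 0.23 = 1642.2 ox
1642.2 ox × 6.66 = 10937.052 wool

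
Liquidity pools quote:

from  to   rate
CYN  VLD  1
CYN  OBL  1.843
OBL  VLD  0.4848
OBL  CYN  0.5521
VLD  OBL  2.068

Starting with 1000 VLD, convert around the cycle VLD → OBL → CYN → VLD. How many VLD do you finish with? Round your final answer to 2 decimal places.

1141.74

1000 VLD × 2.068 = 2068 OBL
2068 OBL × 0.5521 = 1141.7428 CYN
1141.7428 CYN × 1 = 1141.7428 VLD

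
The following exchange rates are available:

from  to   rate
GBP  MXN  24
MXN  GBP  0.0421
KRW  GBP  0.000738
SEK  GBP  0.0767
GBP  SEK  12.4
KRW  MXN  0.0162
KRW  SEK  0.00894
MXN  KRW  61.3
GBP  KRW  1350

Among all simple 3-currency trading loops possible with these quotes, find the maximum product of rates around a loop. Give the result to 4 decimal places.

MXN→KRW→GBP→MXN: 61.3 × 0.000738 × 24 = 1.08575
GBP→KRW→SEK→GBP: 1350 × 0.00894 × 0.0767 = 0.92569
MXN→GBP→KRW→MXN: 0.0421 × 1350 × 0.0162 = 0.92073
Maximum is MXN→KRW→GBP→MXN at 1.0857; arbitrage exists.

1.0857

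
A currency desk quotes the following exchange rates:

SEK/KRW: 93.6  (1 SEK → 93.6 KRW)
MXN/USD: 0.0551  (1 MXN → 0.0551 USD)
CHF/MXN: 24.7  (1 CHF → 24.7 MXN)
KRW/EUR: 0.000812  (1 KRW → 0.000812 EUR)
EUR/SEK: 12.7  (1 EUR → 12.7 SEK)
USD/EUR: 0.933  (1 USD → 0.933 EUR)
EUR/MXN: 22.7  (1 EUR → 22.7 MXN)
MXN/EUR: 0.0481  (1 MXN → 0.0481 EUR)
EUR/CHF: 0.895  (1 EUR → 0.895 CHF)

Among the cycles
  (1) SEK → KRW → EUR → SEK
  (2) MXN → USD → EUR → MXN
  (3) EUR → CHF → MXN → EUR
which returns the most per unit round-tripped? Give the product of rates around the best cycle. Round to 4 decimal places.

(1) 93.6 × 0.000812 × 12.7 = 0.96524
(2) 0.0551 × 0.933 × 22.7 = 1.16697
(3) 0.895 × 24.7 × 0.0481 = 1.06332
Highest is cycle (2) at 1.1670 (>1, arbitrage).

1.1670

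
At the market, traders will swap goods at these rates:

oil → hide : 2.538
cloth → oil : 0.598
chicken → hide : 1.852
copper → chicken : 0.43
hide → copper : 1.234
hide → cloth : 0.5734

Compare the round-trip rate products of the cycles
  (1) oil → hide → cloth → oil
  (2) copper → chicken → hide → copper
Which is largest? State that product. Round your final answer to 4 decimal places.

(1) 2.538 × 0.5734 × 0.598 = 0.87026
(2) 0.43 × 1.852 × 1.234 = 0.98271
Highest is cycle (2) at 0.9827 (≤1, no arbitrage).

0.9827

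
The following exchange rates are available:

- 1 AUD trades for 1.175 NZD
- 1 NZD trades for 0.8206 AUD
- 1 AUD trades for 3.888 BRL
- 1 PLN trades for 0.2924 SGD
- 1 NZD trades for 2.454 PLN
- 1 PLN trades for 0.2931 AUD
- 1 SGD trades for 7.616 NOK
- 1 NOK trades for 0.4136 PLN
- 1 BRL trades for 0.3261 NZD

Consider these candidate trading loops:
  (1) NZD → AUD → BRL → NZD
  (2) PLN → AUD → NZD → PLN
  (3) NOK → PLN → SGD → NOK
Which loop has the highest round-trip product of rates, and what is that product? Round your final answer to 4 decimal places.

(1) 0.8206 × 3.888 × 0.3261 = 1.04042
(2) 0.2931 × 1.175 × 2.454 = 0.84514
(3) 0.4136 × 0.2924 × 7.616 = 0.92105
Highest is cycle (1) at 1.0404 (>1, arbitrage).

1.0404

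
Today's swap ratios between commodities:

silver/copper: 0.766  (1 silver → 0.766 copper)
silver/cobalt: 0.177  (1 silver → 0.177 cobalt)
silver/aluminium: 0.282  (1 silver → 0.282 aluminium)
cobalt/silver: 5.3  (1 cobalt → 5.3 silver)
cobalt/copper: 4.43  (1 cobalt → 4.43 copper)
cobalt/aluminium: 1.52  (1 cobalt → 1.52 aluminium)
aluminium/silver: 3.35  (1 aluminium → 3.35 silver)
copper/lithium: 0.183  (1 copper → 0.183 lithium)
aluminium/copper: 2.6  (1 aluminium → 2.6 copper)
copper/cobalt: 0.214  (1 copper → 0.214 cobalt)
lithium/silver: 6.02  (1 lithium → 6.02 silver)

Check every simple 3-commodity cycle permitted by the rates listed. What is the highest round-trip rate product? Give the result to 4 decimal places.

aluminium→silver→cobalt→aluminium: 3.35 × 0.177 × 1.52 = 0.90128
silver→copper→cobalt→silver: 0.766 × 0.214 × 5.3 = 0.86880
aluminium→copper→cobalt→aluminium: 2.6 × 0.214 × 1.52 = 0.84573
silver→copper→lithium→silver: 0.766 × 0.183 × 6.02 = 0.84387
Maximum is aluminium→silver→cobalt→aluminium at 0.9013; no arbitrage — every cycle loses value.

0.9013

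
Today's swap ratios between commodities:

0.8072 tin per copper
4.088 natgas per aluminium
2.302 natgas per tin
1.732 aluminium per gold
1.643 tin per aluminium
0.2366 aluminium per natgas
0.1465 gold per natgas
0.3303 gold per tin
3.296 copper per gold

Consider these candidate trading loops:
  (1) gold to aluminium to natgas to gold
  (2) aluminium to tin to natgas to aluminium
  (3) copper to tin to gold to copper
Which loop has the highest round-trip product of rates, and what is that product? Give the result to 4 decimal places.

(1) 1.732 × 4.088 × 0.1465 = 1.03728
(2) 1.643 × 2.302 × 0.2366 = 0.89487
(3) 0.8072 × 0.3303 × 3.296 = 0.87877
Highest is cycle (1) at 1.0373 (>1, arbitrage).

1.0373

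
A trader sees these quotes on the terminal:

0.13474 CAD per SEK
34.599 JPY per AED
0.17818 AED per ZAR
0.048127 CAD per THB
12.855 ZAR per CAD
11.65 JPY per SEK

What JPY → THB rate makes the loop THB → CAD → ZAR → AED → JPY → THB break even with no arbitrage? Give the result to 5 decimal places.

Known legs of the cycle: 0.048127 × 12.855 × 0.17818 × 34.599 = 3.8140235742761847
For no arbitrage the full-cycle product must be 1, so the missing rate is 1 / 3.8140235742761847 ≈ 0.2621903.

0.26219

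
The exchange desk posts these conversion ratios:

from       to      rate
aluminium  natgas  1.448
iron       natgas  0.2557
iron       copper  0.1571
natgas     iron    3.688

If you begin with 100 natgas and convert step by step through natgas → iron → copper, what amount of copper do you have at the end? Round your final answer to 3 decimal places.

100 natgas × 3.688 = 368.8 iron
368.8 iron × 0.1571 = 57.93848 copper

57.938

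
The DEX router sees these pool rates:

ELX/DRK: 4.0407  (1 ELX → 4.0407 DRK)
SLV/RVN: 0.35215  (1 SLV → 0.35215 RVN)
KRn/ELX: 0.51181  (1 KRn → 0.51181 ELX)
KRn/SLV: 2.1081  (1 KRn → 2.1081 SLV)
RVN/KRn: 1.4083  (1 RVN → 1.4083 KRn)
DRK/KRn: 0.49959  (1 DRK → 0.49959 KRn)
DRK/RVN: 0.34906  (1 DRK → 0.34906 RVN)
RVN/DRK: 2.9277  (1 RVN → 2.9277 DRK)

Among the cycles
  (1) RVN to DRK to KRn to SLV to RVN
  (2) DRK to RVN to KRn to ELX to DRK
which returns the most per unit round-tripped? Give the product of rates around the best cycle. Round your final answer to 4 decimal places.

(1) 2.9277 × 0.49959 × 2.1081 × 0.35215 = 1.08582
(2) 0.34906 × 1.4083 × 0.51181 × 4.0407 = 1.01662
Highest is cycle (1) at 1.0858 (>1, arbitrage).

1.0858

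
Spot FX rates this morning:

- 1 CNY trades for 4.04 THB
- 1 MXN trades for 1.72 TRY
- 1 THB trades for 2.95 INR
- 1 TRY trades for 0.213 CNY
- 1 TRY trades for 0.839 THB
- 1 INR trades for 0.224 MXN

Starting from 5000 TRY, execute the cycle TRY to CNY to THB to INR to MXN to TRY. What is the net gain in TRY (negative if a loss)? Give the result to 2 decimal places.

5000 TRY × 0.213 = 1065 CNY
1065 CNY × 4.04 = 4302.6 THB
4302.6 THB × 2.95 = 12692.67 INR
12692.67 INR × 0.224 = 2843.15808 MXN
2843.15808 MXN × 1.72 = 4890.2318976 TRY
Net change: 4890.2318976 − 5000 = -109.7681024 TRY

-109.77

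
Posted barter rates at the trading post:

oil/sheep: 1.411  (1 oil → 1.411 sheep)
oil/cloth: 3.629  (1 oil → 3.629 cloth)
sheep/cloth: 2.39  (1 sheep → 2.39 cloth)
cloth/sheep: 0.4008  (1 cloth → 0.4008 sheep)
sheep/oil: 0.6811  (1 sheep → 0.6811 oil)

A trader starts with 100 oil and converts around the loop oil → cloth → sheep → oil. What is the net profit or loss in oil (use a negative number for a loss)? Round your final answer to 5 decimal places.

-0.93379

100 oil × 3.629 = 362.9 cloth
362.9 cloth × 0.4008 = 145.45032 sheep
145.45032 sheep × 0.6811 = 99.066212952 oil
Net change: 99.066212952 − 100 = -0.933787048 oil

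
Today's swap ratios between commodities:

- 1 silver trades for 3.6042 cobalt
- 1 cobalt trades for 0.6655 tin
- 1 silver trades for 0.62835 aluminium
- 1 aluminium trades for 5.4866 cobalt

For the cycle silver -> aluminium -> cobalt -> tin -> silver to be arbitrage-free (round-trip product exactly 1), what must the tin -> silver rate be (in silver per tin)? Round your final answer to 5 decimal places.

Known legs of the cycle: 0.62835 × 5.4866 × 0.6655 = 2.294314650705
For no arbitrage the full-cycle product must be 1, so the missing rate is 1 / 2.294314650705 ≈ 0.4358600.

0.43586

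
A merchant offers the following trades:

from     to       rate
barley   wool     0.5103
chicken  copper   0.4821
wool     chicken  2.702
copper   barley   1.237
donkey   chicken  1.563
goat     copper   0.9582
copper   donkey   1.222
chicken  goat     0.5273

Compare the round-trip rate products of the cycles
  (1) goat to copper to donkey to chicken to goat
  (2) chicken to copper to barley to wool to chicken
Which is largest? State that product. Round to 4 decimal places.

(1) 0.9582 × 1.222 × 1.563 × 0.5273 = 0.96504
(2) 0.4821 × 1.237 × 0.5103 × 2.702 = 0.82228
Highest is cycle (1) at 0.9650 (≤1, no arbitrage).

0.9650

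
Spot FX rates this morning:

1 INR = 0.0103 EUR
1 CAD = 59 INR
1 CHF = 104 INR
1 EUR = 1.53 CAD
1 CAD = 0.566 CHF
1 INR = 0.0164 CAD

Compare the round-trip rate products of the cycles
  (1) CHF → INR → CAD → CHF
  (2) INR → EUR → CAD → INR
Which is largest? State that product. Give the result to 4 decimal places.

0.9654

(1) 104 × 0.0164 × 0.566 = 0.96537
(2) 0.0103 × 1.53 × 59 = 0.92978
Highest is cycle (1) at 0.9654 (≤1, no arbitrage).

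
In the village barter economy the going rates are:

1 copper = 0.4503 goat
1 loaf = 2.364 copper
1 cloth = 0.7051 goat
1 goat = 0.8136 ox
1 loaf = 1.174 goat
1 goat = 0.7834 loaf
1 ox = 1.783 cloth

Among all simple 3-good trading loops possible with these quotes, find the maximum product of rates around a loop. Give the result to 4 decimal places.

ox→cloth→goat→ox: 1.783 × 0.7051 × 0.8136 = 1.02285
loaf→copper→goat→loaf: 2.364 × 0.4503 × 0.7834 = 0.83394
Maximum is ox→cloth→goat→ox at 1.0229; arbitrage exists.

1.0229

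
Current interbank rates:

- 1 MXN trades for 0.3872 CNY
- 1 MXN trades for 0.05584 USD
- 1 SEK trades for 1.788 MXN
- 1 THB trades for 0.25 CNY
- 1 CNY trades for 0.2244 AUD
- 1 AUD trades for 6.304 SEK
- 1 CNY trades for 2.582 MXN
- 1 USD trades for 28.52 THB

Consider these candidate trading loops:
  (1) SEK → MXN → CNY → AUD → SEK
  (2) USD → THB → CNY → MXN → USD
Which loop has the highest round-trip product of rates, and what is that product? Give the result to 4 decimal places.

(1) 1.788 × 0.3872 × 0.2244 × 6.304 = 0.97936
(2) 28.52 × 0.25 × 2.582 × 0.05584 = 1.02800
Highest is cycle (2) at 1.0280 (>1, arbitrage).

1.0280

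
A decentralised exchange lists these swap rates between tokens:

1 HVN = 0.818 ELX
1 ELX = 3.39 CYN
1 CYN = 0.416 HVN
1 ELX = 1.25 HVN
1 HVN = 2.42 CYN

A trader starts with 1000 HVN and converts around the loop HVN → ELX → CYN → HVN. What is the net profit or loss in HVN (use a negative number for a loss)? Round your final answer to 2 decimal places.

1000 HVN × 0.818 = 818 ELX
818 ELX × 3.39 = 2773.02 CYN
2773.02 CYN × 0.416 = 1153.57632 HVN
Net change: 1153.57632 − 1000 = 153.57632 HVN

153.58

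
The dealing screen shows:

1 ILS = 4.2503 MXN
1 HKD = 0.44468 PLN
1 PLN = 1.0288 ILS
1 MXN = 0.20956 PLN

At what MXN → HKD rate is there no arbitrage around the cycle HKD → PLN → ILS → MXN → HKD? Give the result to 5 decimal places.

Known legs of the cycle: 0.44468 × 1.0288 × 4.2503 = 1.9444560780352
For no arbitrage the full-cycle product must be 1, so the missing rate is 1 / 1.9444560780352 ≈ 0.5142826.

0.51428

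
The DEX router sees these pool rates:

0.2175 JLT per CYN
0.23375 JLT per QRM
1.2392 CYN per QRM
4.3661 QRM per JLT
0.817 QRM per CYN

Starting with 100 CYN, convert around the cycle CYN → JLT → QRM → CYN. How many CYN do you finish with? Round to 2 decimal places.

100 CYN × 0.2175 = 21.75 JLT
21.75 JLT × 4.3661 = 94.962675 QRM
94.962675 QRM × 1.2392 = 117.67774686 CYN

117.68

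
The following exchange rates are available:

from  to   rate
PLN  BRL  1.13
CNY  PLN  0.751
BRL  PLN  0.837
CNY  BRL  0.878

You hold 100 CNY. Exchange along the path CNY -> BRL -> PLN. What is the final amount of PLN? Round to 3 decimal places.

73.489

100 CNY × 0.878 = 87.8 BRL
87.8 BRL × 0.837 = 73.4886 PLN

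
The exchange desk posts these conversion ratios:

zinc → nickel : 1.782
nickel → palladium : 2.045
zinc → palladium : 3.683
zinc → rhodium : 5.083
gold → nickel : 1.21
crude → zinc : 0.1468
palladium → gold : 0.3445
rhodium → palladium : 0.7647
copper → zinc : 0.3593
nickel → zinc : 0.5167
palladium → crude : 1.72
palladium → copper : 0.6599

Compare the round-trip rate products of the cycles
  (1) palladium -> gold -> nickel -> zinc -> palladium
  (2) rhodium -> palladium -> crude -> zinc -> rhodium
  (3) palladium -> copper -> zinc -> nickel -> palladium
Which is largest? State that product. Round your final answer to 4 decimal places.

0.9814

(1) 0.3445 × 1.21 × 0.5167 × 3.683 = 0.79326
(2) 0.7647 × 1.72 × 0.1468 × 5.083 = 0.98144
(3) 0.6599 × 0.3593 × 1.782 × 2.045 = 0.86404
Highest is cycle (2) at 0.9814 (≤1, no arbitrage).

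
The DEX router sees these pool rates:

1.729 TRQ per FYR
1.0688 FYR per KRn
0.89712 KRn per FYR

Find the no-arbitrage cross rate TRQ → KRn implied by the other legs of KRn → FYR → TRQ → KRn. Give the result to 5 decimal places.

0.54114

Known legs of the cycle: 1.0688 × 1.729 = 1.8479552
For no arbitrage the full-cycle product must be 1, so the missing rate is 1 / 1.8479552 ≈ 0.5411387.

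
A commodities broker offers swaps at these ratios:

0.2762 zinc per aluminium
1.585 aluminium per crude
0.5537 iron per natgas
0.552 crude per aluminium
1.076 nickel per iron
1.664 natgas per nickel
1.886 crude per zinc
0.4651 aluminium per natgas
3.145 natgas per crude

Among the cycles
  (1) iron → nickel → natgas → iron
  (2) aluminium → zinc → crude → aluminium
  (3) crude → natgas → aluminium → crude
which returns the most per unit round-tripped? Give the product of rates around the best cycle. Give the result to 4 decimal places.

(1) 1.076 × 1.664 × 0.5537 = 0.99138
(2) 0.2762 × 1.886 × 1.585 = 0.82565
(3) 3.145 × 0.4651 × 0.552 = 0.80743
Highest is cycle (1) at 0.9914 (≤1, no arbitrage).

0.9914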